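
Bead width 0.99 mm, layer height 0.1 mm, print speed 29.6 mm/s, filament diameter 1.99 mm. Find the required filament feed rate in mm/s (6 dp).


Q = 0.99 * 0.1 * 29.6 = 2.9304 mm^3/s
A_fil = pi*(1.99/2)^2 = 3.11025527 mm^2
v_feed = 2.9304 / 3.11025527 = 0.942173 mm/s


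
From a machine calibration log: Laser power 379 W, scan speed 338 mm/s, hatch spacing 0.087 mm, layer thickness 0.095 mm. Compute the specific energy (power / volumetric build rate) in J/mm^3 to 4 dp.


Build rate = 338 * 0.087 * 0.095 = 2.79357 mm^3/s
SE = 379 / 2.79357 = 135.6687 J/mm^3


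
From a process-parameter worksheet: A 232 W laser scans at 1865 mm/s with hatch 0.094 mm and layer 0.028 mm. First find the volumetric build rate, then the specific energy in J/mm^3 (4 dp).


Build rate = 1865 * 0.094 * 0.028 = 4.90868 mm^3/s
SE = 232 / 4.90868 = 47.2632 J/mm^3


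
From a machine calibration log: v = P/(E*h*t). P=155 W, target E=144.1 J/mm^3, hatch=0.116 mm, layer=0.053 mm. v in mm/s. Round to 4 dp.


v = 155 / (144.1*0.116*0.053) = 174.958 mm/s


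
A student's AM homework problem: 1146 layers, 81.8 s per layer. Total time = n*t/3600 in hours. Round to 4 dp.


t = 1146 * 81.8 / 3600 = 26.0397 hrs


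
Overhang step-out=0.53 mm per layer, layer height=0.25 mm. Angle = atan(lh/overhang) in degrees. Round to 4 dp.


angle = atan(0.25/0.53) = 25.2532 degrees


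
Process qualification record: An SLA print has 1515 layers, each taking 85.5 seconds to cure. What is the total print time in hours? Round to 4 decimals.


t = 1515 * 85.5 / 3600 = 35.9813 hrs


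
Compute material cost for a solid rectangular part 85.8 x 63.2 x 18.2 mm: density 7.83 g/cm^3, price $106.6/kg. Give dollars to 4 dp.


V = 85.8 * 63.2 * 18.2 = 98690.592 mm^3 = 98.690592 cm^3
Mass = 98.690592 * 7.83 / 1000 = 0.77274734 kg
Cost = 0.77274734 * 106.6 = 82.3749 $


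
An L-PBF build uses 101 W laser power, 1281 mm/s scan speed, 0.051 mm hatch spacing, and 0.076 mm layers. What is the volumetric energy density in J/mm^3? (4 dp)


E = 101 / (1281*0.051*0.076) = 20.3418 J/mm^3


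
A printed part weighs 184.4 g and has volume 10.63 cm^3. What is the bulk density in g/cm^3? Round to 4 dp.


rho = 184.4 / 10.63 = 17.3471 g/cm^3


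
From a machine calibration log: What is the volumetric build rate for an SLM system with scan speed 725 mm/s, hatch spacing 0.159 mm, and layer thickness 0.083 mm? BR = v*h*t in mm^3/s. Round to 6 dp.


Rate = 725 * 0.159 * 0.083 = 9.567825 mm^3/s


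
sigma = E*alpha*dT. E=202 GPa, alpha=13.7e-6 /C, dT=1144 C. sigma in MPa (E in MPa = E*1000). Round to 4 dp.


sigma = 202*1000 * 13.7e-6 * 1144 = 3165.9056 MPa


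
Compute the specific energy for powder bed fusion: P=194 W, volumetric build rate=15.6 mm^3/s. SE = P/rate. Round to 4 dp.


SE = 194 / 15.6 = 12.4359 J/mm^3


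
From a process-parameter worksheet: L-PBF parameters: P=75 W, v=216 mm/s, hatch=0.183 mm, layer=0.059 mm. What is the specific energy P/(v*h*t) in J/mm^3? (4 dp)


Build rate = 216 * 0.183 * 0.059 = 2.332152 mm^3/s
SE = 75 / 2.332152 = 32.1591 J/mm^3


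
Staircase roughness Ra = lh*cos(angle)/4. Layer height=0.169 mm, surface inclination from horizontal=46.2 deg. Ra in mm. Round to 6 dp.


Ra = 0.169 * cos(46.2) / 4 = 0.029243 mm


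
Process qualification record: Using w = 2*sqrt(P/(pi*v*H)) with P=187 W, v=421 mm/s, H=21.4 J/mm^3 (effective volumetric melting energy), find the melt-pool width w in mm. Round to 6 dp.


w = 2*sqrt(187/(pi*421*21.4)) = 0.162565 mm


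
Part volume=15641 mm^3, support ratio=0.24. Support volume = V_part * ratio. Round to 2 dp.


V_support = 15641 * 0.24 = 3753.84 mm^3


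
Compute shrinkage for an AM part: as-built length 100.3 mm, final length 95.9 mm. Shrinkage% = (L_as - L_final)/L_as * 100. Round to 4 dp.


Shrinkage = ((100.3-95.9)/100.3)*100 = 4.3868 %


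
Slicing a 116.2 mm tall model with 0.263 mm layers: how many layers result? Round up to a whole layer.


Layers = ceil(116.2/0.263) = 442


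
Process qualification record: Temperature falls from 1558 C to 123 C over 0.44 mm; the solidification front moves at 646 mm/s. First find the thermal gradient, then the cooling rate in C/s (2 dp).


G = (1558-123)/0.44 = 3261.36363636 C/mm
CR = 3261.36363636 * 646 = 2106840.91 C/s


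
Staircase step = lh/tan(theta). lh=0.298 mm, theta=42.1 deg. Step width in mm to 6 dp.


step = 0.298 / tan(42.1) = 0.329803 mm


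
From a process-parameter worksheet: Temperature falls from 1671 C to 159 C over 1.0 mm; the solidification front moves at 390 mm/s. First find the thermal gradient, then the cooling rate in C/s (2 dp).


G = (1671-159)/1.0 = 1512.0 C/mm
CR = 1512.0 * 390 = 589680.0 C/s


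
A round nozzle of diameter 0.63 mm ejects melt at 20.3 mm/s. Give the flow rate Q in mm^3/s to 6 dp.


A = pi*(0.63/2)^2 = 0.31172453 mm^2
Q = 0.31172453 * 20.3 = 6.328008 mm^3/s


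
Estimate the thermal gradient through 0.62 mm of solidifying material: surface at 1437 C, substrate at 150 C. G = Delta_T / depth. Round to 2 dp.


G = (1437-150)/0.62 = 2075.81 C/mm


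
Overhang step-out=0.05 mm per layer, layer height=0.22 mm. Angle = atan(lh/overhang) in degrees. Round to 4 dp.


angle = atan(0.22/0.05) = 77.1957 degrees


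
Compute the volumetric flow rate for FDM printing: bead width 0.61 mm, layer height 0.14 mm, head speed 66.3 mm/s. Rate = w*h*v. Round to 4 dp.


Rate = 0.61 * 0.14 * 66.3 = 5.662 mm^3/s


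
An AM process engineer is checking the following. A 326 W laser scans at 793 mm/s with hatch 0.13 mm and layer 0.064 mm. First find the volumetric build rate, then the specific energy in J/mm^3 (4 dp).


Build rate = 793 * 0.13 * 0.064 = 6.59776 mm^3/s
SE = 326 / 6.59776 = 49.4107 J/mm^3


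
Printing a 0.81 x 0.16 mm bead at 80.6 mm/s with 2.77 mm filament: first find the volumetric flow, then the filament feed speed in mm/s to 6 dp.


Q = 0.81 * 0.16 * 80.6 = 10.44576 mm^3/s
A_fil = pi*(2.77/2)^2 = 6.02628157 mm^2
v_feed = 10.44576 / 6.02628157 = 1.733367 mm/s


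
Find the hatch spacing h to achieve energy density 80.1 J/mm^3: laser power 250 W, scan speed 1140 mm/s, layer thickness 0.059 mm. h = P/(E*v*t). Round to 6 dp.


h = 250 / (80.1*1140*0.059) = 0.046403 mm


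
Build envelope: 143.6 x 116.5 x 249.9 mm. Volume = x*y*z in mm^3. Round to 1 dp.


V = 143.6 * 116.5 * 249.9 = 4180677.1 mm^3


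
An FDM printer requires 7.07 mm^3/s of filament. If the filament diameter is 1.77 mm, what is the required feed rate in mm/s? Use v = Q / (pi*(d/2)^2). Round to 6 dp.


A = pi*(1.77/2)^2 = 2.460574
v = 7.07 / 2.460574 = 2.873313 mm/s


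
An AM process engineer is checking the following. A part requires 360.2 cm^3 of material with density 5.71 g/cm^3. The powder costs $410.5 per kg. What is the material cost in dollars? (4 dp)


Mass = 360.2*5.71/1000 = 2.056742 kg
Cost = 2.056742 * 410.5 = 844.2926 $


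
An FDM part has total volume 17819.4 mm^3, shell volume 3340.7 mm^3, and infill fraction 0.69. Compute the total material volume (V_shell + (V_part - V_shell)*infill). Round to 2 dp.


V_infill = (17819.4 - 3340.7) * 0.69 = 9990.3
V_total = 3340.7 + 9990.3 = 13331.0 mm^3


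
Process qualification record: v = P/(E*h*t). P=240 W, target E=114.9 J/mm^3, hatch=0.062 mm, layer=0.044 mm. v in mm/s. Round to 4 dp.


v = 240 / (114.9*0.062*0.044) = 765.6792 mm/s


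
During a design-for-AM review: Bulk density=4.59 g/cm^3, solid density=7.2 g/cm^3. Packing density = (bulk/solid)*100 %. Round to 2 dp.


Packing = (4.59/7.2)*100 = 63.75 %


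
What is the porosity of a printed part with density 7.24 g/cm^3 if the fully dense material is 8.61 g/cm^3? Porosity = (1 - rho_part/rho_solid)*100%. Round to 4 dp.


Porosity = (1-7.24/8.61)*100 = 15.9117 %


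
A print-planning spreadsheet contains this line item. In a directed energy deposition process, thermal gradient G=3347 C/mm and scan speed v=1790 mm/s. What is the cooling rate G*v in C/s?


CR = 3347 * 1790 = 5991130 C/s


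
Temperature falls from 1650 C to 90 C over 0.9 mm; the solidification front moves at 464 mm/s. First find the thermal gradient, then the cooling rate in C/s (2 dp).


G = (1650-90)/0.9 = 1733.33333333 C/mm
CR = 1733.33333333 * 464 = 804266.67 C/s


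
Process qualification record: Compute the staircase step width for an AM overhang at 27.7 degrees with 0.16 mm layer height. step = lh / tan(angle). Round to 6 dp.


step = 0.16 / tan(27.7) = 0.304755 mm


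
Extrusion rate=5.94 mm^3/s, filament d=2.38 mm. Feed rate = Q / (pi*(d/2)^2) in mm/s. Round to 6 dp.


A = pi*(2.38/2)^2 = 4.448809
v = 5.94 / 4.448809 = 1.335189 mm/s


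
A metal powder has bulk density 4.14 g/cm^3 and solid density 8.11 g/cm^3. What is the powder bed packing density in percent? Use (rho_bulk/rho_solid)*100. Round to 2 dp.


Packing = (4.14/8.11)*100 = 51.05 %


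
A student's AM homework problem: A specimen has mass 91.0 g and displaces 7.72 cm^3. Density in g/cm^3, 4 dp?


rho = 91.0 / 7.72 = 11.7876 g/cm^3


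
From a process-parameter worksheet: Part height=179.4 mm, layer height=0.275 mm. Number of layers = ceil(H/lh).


Layers = ceil(179.4/0.275) = 653


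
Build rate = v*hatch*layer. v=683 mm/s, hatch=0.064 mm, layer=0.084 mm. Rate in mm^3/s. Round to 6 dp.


Rate = 683 * 0.064 * 0.084 = 3.671808 mm^3/s


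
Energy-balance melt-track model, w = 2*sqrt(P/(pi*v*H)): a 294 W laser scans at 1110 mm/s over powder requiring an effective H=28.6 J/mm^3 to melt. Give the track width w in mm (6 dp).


w = 2*sqrt(294/(pi*1110*28.6)) = 0.108589 mm


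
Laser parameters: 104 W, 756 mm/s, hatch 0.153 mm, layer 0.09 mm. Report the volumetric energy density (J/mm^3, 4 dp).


E = 104 / (756*0.153*0.09) = 9.9903 J/mm^3


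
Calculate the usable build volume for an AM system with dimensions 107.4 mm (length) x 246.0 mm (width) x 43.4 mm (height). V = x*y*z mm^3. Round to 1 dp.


V = 107.4 * 246.0 * 43.4 = 1146645.4 mm^3


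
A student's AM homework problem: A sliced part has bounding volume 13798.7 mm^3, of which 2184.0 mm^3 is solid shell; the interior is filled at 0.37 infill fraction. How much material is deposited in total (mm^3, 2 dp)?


V_infill = (13798.7 - 2184.0) * 0.37 = 4297.44
V_total = 2184.0 + 4297.44 = 6481.44 mm^3


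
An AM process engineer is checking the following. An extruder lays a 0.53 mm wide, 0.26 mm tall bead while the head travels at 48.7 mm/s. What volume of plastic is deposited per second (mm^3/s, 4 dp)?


Rate = 0.53 * 0.26 * 48.7 = 6.7109 mm^3/s


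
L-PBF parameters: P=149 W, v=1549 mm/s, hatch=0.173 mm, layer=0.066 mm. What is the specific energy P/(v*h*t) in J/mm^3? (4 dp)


Build rate = 1549 * 0.173 * 0.066 = 17.686482 mm^3/s
SE = 149 / 17.686482 = 8.4245 J/mm^3


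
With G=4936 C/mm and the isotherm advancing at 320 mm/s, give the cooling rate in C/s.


CR = 4936 * 320 = 1579520 C/s


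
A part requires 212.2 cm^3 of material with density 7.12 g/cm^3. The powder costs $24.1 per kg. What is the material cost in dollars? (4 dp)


Mass = 212.2*7.12/1000 = 1.510864 kg
Cost = 1.510864 * 24.1 = 36.4118 $


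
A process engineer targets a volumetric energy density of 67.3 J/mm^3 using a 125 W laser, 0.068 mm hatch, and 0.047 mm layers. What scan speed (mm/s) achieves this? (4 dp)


v = 125 / (67.3*0.068*0.047) = 581.1499 mm/s


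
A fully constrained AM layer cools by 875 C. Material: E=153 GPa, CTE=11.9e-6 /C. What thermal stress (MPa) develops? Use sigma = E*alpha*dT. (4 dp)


sigma = 153*1000 * 11.9e-6 * 875 = 1593.1125 MPa


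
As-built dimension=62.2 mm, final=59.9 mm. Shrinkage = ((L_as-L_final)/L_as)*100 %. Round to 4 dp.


Shrinkage = ((62.2-59.9)/62.2)*100 = 3.6977 %


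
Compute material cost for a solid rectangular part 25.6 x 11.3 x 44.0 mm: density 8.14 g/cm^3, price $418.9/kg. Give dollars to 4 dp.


V = 25.6 * 11.3 * 44.0 = 12728.32 mm^3 = 12.72832 cm^3
Mass = 12.72832 * 8.14 / 1000 = 0.10360852 kg
Cost = 0.10360852 * 418.9 = 43.4016 $


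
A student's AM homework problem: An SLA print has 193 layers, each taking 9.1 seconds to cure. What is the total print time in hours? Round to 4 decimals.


t = 193 * 9.1 / 3600 = 0.4879 hrs


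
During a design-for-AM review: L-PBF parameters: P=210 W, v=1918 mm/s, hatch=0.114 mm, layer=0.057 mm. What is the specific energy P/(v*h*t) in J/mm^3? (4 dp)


Build rate = 1918 * 0.114 * 0.057 = 12.463164 mm^3/s
SE = 210 / 12.463164 = 16.8497 J/mm^3


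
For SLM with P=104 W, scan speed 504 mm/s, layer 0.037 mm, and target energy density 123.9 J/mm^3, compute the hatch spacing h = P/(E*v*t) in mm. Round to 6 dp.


h = 104 / (123.9*504*0.037) = 0.045012 mm


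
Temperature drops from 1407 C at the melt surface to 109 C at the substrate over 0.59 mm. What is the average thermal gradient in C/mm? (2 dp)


G = (1407-109)/0.59 = 2200.0 C/mm


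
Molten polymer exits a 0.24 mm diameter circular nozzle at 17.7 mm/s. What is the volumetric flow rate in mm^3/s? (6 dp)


A = pi*(0.24/2)^2 = 0.04523893 mm^2
Q = 0.04523893 * 17.7 = 0.800729 mm^3/s


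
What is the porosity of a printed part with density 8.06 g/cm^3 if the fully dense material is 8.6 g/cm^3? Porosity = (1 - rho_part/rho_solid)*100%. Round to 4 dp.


Porosity = (1-8.06/8.6)*100 = 6.2791 %


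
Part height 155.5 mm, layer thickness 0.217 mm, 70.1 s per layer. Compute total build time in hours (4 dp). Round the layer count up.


Layers = ceil(155.5/0.217) = 717
t = 717 * 70.1 / 3600 = 13.9616 hrs


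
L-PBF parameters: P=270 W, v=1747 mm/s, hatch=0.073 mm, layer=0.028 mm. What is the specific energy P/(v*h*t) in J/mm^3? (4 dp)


Build rate = 1747 * 0.073 * 0.028 = 3.570868 mm^3/s
SE = 270 / 3.570868 = 75.6119 J/mm^3


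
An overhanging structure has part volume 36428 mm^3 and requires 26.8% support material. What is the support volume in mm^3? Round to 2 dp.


V_support = 36428 * 0.268 = 9762.7 mm^3


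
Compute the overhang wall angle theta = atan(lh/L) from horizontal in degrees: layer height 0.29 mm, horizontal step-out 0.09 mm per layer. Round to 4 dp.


angle = atan(0.29/0.09) = 72.7585 degrees


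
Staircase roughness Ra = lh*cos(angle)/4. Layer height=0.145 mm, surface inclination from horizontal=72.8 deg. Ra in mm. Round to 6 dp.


Ra = 0.145 * cos(72.8) / 4 = 0.010719 mm


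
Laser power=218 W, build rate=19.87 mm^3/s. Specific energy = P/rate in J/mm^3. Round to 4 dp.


SE = 218 / 19.87 = 10.9713 J/mm^3


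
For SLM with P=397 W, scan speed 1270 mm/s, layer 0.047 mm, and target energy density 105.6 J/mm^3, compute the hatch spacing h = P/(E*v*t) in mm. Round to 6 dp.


h = 397 / (105.6*1270*0.047) = 0.062983 mm


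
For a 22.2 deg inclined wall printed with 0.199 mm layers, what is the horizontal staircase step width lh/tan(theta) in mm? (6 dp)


step = 0.199 / tan(22.2) = 0.487635 mm


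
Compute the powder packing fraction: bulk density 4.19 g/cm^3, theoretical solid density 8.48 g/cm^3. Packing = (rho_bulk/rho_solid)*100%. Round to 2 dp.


Packing = (4.19/8.48)*100 = 49.41 %


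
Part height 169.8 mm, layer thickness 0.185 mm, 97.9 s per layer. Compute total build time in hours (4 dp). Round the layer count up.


Layers = ceil(169.8/0.185) = 918
t = 918 * 97.9 / 3600 = 24.9645 hrs


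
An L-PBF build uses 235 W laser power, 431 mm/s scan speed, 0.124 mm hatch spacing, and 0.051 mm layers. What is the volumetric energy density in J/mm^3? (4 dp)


E = 235 / (431*0.124*0.051) = 86.2182 J/mm^3


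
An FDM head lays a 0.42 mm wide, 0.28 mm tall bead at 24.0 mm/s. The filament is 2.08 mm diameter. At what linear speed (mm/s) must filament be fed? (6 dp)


Q = 0.42 * 0.28 * 24.0 = 2.8224 mm^3/s
A_fil = pi*(2.08/2)^2 = 3.39794661 mm^2
v_feed = 2.8224 / 3.39794661 = 0.830619 mm/s


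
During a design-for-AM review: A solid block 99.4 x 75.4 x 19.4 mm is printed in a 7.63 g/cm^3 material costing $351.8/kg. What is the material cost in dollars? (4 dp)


V = 99.4 * 75.4 * 19.4 = 145398.344 mm^3 = 145.398344 cm^3
Mass = 145.398344 * 7.63 / 1000 = 1.10938936 kg
Cost = 1.10938936 * 351.8 = 390.2832 $


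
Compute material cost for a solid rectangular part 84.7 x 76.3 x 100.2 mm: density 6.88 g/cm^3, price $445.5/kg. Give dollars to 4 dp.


V = 84.7 * 76.3 * 100.2 = 647553.522 mm^3 = 647.553522 cm^3
Mass = 647.553522 * 6.88 / 1000 = 4.45516823 kg
Cost = 4.45516823 * 445.5 = 1984.7774 $


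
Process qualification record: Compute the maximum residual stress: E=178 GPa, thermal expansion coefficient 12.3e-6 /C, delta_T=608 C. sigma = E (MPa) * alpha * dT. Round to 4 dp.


sigma = 178*1000 * 12.3e-6 * 608 = 1331.1552 MPa


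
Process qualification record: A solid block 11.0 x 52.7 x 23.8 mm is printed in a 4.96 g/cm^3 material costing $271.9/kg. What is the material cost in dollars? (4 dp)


V = 11.0 * 52.7 * 23.8 = 13796.86 mm^3 = 13.79686 cm^3
Mass = 13.79686 * 4.96 / 1000 = 0.06843243 kg
Cost = 0.06843243 * 271.9 = 18.6068 $


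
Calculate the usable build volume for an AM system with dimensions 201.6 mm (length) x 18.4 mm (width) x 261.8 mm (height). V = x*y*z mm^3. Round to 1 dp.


V = 201.6 * 18.4 * 261.8 = 971131.4 mm^3


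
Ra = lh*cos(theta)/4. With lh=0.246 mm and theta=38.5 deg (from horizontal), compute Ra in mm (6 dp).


Ra = 0.246 * cos(38.5) / 4 = 0.04813 mm


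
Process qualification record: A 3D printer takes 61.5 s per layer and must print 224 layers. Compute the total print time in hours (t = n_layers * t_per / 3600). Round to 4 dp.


t = 224 * 61.5 / 3600 = 3.8267 hrs


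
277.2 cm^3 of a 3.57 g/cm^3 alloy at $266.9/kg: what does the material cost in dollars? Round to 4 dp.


Mass = 277.2*3.57/1000 = 0.989604 kg
Cost = 0.989604 * 266.9 = 264.1253 $


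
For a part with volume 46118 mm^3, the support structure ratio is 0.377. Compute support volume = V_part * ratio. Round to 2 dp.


V_support = 46118 * 0.377 = 17386.49 mm^3


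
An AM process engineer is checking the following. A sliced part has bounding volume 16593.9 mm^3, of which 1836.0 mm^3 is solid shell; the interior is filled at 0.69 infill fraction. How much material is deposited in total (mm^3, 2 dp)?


V_infill = (16593.9 - 1836.0) * 0.69 = 10182.95
V_total = 1836.0 + 10182.95 = 12018.95 mm^3


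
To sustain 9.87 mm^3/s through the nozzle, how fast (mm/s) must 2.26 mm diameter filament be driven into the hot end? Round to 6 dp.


A = pi*(2.26/2)^2 = 4.0115
v = 9.87 / 4.0115 = 2.460426 mm/s


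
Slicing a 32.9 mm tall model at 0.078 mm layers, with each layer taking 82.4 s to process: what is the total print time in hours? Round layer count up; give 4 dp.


Layers = ceil(32.9/0.078) = 422
t = 422 * 82.4 / 3600 = 9.6591 hrs


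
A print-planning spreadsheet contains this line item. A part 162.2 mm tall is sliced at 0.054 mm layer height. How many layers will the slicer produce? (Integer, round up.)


Layers = ceil(162.2/0.054) = 3004


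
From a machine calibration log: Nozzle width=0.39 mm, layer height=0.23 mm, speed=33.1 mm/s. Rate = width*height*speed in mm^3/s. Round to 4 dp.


Rate = 0.39 * 0.23 * 33.1 = 2.9691 mm^3/s


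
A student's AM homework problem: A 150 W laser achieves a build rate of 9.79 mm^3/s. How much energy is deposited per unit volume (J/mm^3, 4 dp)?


SE = 150 / 9.79 = 15.3218 J/mm^3


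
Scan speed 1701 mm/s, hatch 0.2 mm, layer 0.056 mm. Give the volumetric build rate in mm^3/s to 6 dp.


Rate = 1701 * 0.2 * 0.056 = 19.0512 mm^3/s


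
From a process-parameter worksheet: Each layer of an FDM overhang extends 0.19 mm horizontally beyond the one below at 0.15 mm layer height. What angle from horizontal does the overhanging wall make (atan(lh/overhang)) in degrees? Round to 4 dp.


angle = atan(0.15/0.19) = 38.2902 degrees


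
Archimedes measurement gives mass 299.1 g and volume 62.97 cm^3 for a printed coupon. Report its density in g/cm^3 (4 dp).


rho = 299.1 / 62.97 = 4.7499 g/cm^3


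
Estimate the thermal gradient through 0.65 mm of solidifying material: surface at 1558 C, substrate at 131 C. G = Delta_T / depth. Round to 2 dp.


G = (1558-131)/0.65 = 2195.38 C/mm


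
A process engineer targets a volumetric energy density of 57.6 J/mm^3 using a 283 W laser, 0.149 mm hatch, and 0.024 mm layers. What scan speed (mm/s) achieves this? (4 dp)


v = 283 / (57.6*0.149*0.024) = 1373.9358 mm/s


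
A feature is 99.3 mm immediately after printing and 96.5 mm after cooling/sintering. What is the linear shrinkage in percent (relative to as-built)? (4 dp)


Shrinkage = ((99.3-96.5)/99.3)*100 = 2.8197 %


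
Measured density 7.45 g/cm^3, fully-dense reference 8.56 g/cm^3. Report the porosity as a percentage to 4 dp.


Porosity = (1-7.45/8.56)*100 = 12.9673 %


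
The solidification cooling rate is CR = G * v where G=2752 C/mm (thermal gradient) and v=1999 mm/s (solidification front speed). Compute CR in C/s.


CR = 2752 * 1999 = 5501248 C/s


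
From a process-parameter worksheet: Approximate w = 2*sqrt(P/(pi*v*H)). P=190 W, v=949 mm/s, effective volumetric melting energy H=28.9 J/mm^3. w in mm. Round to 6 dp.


w = 2*sqrt(190/(pi*949*28.9)) = 0.093918 mm


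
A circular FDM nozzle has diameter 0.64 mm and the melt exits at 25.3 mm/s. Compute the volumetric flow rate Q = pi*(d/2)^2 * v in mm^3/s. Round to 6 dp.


A = pi*(0.64/2)^2 = 0.32169909 mm^2
Q = 0.32169909 * 25.3 = 8.138987 mm^3/s


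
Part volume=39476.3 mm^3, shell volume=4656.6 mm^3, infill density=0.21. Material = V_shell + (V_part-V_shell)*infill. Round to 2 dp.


V_infill = (39476.3 - 4656.6) * 0.21 = 7312.14
V_total = 4656.6 + 7312.14 = 11968.74 mm^3


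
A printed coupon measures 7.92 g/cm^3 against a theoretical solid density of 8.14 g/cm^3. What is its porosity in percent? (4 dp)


Porosity = (1-7.92/8.14)*100 = 2.7027 %


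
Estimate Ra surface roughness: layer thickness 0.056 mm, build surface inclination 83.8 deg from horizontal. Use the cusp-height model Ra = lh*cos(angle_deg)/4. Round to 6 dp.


Ra = 0.056 * cos(83.8) / 4 = 0.001512 mm


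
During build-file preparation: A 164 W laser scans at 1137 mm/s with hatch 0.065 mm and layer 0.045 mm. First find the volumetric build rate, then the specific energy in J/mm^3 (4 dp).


Build rate = 1137 * 0.065 * 0.045 = 3.325725 mm^3/s
SE = 164 / 3.325725 = 49.3126 J/mm^3


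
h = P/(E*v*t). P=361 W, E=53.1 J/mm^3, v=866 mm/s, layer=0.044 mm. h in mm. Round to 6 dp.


h = 361 / (53.1*866*0.044) = 0.178419 mm


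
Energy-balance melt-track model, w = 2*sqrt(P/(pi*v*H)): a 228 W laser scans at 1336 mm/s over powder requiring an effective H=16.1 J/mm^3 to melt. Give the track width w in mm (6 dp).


w = 2*sqrt(228/(pi*1336*16.1)) = 0.116173 mm


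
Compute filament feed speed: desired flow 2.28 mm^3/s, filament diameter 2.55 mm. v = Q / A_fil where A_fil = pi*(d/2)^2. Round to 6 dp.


A = pi*(2.55/2)^2 = 5.107052
v = 2.28 / 5.107052 = 0.446442 mm/s


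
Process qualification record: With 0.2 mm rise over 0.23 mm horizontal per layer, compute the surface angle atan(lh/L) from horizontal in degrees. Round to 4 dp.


angle = atan(0.2/0.23) = 41.0091 degrees


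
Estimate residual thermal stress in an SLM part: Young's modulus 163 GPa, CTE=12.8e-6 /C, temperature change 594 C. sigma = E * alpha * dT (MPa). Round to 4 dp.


sigma = 163*1000 * 12.8e-6 * 594 = 1239.3216 MPa


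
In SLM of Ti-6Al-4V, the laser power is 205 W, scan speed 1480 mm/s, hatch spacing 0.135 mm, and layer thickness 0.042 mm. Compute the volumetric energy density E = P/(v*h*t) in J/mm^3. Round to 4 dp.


E = 205 / (1480*0.135*0.042) = 24.4292 J/mm^3


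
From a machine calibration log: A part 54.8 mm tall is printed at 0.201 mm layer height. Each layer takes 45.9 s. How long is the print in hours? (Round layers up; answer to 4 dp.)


Layers = ceil(54.8/0.201) = 273
t = 273 * 45.9 / 3600 = 3.4808 hrs


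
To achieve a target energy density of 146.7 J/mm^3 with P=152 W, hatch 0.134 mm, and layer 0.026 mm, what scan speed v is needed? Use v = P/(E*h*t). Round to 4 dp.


v = 152 / (146.7*0.134*0.026) = 297.3961 mm/s


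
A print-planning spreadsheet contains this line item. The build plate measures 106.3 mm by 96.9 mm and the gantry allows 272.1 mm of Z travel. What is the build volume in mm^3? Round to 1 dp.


V = 106.3 * 96.9 * 272.1 = 2802757.9 mm^3


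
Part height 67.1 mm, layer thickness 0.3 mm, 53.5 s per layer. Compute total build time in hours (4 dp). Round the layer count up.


Layers = ceil(67.1/0.3) = 224
t = 224 * 53.5 / 3600 = 3.3289 hrs


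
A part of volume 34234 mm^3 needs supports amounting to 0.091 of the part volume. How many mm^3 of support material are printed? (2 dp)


V_support = 34234 * 0.091 = 3115.29 mm^3


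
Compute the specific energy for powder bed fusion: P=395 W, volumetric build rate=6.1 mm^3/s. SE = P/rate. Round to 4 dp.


SE = 395 / 6.1 = 64.7541 J/mm^3


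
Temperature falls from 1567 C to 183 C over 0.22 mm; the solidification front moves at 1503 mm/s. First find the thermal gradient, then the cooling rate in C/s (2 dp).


G = (1567-183)/0.22 = 6290.90909091 C/mm
CR = 6290.90909091 * 1503 = 9455236.36 C/s


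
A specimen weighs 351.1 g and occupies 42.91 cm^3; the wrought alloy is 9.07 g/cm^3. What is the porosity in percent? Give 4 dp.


rho_part = 351.1 / 42.91 = 8.1822419 g/cm^3
Porosity = (1 - 8.1822419/9.07)*100 = 9.7879 %


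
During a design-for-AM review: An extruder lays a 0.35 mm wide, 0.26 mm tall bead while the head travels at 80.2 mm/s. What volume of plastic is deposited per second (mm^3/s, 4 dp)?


Rate = 0.35 * 0.26 * 80.2 = 7.2982 mm^3/s


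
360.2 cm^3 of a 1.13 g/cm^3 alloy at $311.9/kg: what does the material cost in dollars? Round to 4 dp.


Mass = 360.2*1.13/1000 = 0.407026 kg
Cost = 0.407026 * 311.9 = 126.9514 $


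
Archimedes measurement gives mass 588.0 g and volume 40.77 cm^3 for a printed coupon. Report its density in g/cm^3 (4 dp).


rho = 588.0 / 40.77 = 14.4224 g/cm^3


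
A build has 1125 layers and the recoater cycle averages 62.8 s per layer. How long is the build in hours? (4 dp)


t = 1125 * 62.8 / 3600 = 19.625 hrs


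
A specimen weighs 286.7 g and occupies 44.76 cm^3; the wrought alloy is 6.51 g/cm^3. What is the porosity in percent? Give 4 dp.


rho_part = 286.7 / 44.76 = 6.40527256 g/cm^3
Porosity = (1 - 6.40527256/6.51)*100 = 1.6087 %


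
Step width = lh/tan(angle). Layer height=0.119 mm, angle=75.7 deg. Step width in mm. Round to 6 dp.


step = 0.119 / tan(75.7) = 0.030333 mm


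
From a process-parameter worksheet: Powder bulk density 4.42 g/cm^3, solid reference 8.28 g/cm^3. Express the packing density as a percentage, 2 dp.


Packing = (4.42/8.28)*100 = 53.38 %


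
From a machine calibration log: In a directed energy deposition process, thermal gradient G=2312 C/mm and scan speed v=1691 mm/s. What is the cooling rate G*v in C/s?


CR = 2312 * 1691 = 3909592 C/s


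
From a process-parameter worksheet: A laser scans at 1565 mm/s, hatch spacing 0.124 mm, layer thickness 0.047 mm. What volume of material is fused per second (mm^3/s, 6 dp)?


Rate = 1565 * 0.124 * 0.047 = 9.12082 mm^3/s


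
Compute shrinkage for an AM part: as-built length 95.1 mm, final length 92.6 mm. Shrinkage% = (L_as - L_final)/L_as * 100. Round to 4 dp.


Shrinkage = ((95.1-92.6)/95.1)*100 = 2.6288 %


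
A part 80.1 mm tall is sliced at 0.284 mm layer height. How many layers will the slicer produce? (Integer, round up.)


Layers = ceil(80.1/0.284) = 283


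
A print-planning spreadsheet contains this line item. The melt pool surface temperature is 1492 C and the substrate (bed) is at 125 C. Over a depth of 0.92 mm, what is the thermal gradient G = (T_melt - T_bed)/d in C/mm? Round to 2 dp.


G = (1492-125)/0.92 = 1485.87 C/mm


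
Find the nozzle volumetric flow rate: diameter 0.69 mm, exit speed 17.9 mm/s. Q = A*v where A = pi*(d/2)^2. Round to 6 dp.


A = pi*(0.69/2)^2 = 0.37392807 mm^2
Q = 0.37392807 * 17.9 = 6.693312 mm^3/s


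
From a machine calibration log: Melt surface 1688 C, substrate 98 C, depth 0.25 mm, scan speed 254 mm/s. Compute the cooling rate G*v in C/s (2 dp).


G = (1688-98)/0.25 = 6360.0 C/mm
CR = 6360.0 * 254 = 1615440.0 C/s


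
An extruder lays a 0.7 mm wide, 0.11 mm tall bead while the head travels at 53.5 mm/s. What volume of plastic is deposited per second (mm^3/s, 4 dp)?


Rate = 0.7 * 0.11 * 53.5 = 4.1195 mm^3/s


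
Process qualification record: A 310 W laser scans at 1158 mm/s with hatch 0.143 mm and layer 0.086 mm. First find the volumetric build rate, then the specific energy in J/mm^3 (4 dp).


Build rate = 1158 * 0.143 * 0.086 = 14.241084 mm^3/s
SE = 310 / 14.241084 = 21.768 J/mm^3


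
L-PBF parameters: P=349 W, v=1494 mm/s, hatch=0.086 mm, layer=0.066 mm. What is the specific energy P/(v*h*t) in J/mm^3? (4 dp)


Build rate = 1494 * 0.086 * 0.066 = 8.479944 mm^3/s
SE = 349 / 8.479944 = 41.1559 J/mm^3


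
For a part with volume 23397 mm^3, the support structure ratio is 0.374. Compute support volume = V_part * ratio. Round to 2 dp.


V_support = 23397 * 0.374 = 8750.48 mm^3


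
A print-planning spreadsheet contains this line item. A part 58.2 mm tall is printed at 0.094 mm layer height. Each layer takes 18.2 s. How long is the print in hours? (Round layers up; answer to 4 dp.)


Layers = ceil(58.2/0.094) = 620
t = 620 * 18.2 / 3600 = 3.1344 hrs


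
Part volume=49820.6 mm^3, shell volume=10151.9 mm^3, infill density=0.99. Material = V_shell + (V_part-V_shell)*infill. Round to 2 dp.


V_infill = (49820.6 - 10151.9) * 0.99 = 39272.01
V_total = 10151.9 + 39272.01 = 49423.91 mm^3


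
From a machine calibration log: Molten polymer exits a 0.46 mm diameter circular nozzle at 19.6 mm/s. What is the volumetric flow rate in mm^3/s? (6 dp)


A = pi*(0.46/2)^2 = 0.16619025 mm^2
Q = 0.16619025 * 19.6 = 3.257329 mm^3/s


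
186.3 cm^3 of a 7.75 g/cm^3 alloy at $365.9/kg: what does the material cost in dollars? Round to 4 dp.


Mass = 186.3*7.75/1000 = 1.443825 kg
Cost = 1.443825 * 365.9 = 528.2956 $


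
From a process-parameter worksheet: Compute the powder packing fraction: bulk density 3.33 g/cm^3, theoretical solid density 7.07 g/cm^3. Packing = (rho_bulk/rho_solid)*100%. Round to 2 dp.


Packing = (3.33/7.07)*100 = 47.1 %


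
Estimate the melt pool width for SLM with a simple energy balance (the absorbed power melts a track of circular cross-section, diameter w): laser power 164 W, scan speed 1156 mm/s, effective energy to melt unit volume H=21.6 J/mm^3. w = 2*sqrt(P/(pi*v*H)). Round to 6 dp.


w = 2*sqrt(164/(pi*1156*21.6)) = 0.091447 mm


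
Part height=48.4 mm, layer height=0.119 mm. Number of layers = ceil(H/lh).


Layers = ceil(48.4/0.119) = 407


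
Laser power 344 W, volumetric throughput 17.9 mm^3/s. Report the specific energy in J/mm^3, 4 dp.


SE = 344 / 17.9 = 19.2179 J/mm^3


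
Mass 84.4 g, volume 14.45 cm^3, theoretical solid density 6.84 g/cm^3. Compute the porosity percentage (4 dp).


rho_part = 84.4 / 14.45 = 5.84083045 g/cm^3
Porosity = (1 - 5.84083045/6.84)*100 = 14.6077 %


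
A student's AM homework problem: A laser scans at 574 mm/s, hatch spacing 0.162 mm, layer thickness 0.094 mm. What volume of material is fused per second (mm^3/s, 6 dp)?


Rate = 574 * 0.162 * 0.094 = 8.740872 mm^3/s


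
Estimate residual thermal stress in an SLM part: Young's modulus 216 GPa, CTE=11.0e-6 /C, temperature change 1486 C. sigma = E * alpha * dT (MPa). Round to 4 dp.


sigma = 216*1000 * 11.0e-6 * 1486 = 3530.736 MPa


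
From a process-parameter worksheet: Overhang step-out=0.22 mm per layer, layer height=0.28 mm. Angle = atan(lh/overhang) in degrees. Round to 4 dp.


angle = atan(0.28/0.22) = 51.8428 degrees


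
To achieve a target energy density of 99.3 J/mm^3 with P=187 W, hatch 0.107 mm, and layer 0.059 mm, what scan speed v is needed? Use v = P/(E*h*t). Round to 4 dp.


v = 187 / (99.3*0.107*0.059) = 298.3023 mm/s


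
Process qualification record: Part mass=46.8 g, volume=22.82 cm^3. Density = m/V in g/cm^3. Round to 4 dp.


rho = 46.8 / 22.82 = 2.0508 g/cm^3


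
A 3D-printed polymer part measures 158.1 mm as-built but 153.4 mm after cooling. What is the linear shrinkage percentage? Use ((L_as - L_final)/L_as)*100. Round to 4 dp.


Shrinkage = ((158.1-153.4)/158.1)*100 = 2.9728 %


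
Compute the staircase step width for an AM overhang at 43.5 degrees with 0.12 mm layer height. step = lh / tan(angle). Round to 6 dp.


step = 0.12 / tan(43.5) = 0.126454 mm


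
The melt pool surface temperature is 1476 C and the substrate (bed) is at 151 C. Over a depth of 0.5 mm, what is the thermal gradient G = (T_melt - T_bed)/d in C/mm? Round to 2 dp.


G = (1476-151)/0.5 = 2650.0 C/mm


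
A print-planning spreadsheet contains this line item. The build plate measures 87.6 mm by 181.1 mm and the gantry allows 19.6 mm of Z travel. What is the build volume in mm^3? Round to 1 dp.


V = 87.6 * 181.1 * 19.6 = 310941.5 mm^3


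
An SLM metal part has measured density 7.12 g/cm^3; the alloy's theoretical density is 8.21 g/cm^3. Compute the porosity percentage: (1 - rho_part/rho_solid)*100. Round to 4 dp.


Porosity = (1-7.12/8.21)*100 = 13.2765 %


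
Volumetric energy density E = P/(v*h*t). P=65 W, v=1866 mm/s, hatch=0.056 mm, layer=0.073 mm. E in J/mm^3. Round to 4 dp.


E = 65 / (1866*0.056*0.073) = 8.521 J/mm^3


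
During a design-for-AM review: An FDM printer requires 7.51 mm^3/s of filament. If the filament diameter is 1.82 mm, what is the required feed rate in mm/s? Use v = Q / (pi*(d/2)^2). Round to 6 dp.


A = pi*(1.82/2)^2 = 2.601553
v = 7.51 / 2.601553 = 2.886737 mm/s


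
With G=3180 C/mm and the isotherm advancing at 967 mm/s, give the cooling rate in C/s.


CR = 3180 * 967 = 3075060 C/s


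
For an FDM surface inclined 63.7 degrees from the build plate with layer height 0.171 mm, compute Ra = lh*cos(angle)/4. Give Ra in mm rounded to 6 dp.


Ra = 0.171 * cos(63.7) / 4 = 0.018941 mm


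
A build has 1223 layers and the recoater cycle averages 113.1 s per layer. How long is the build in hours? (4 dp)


t = 1223 * 113.1 / 3600 = 38.4226 hrs


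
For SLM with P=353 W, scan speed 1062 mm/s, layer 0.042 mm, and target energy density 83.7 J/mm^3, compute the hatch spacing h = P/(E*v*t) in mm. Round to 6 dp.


h = 353 / (83.7*1062*0.042) = 0.094553 mm


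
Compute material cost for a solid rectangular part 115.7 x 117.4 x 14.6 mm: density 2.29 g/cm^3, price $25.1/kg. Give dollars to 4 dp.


V = 115.7 * 117.4 * 14.6 = 198314.428 mm^3 = 198.314428 cm^3
Mass = 198.314428 * 2.29 / 1000 = 0.45414004 kg
Cost = 0.45414004 * 25.1 = 11.3989 $


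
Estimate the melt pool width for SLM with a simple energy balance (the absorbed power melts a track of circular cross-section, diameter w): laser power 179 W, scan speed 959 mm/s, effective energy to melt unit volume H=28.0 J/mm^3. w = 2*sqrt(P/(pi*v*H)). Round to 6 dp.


w = 2*sqrt(179/(pi*959*28.0)) = 0.092128 mm


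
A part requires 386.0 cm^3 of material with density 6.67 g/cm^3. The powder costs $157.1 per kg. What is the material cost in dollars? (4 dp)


Mass = 386.0*6.67/1000 = 2.57462 kg
Cost = 2.57462 * 157.1 = 404.4728 $


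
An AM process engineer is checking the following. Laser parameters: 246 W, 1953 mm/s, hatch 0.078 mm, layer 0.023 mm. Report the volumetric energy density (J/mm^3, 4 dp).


E = 246 / (1953*0.078*0.023) = 70.2119 J/mm^3


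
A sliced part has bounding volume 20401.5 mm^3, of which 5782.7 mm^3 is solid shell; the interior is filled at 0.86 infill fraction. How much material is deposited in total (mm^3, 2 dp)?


V_infill = (20401.5 - 5782.7) * 0.86 = 12572.17
V_total = 5782.7 + 12572.17 = 18354.87 mm^3


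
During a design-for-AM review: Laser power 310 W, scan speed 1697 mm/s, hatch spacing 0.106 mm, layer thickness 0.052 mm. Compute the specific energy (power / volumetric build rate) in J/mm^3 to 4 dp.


Build rate = 1697 * 0.106 * 0.052 = 9.353864 mm^3/s
SE = 310 / 9.353864 = 33.1414 J/mm^3


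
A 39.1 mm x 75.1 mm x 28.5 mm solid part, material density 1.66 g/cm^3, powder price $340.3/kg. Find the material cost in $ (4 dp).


V = 39.1 * 75.1 * 28.5 = 83687.685 mm^3 = 83.687685 cm^3
Mass = 83.687685 * 1.66 / 1000 = 0.13892156 kg
Cost = 0.13892156 * 340.3 = 47.275 $


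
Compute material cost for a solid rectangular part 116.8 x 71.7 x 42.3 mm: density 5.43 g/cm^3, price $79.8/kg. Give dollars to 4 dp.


V = 116.8 * 71.7 * 42.3 = 354243.888 mm^3 = 354.243888 cm^3
Mass = 354.243888 * 5.43 / 1000 = 1.92354431 kg
Cost = 1.92354431 * 79.8 = 153.4988 $


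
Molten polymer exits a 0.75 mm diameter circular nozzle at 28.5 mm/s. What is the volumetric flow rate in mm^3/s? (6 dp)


A = pi*(0.75/2)^2 = 0.44178647 mm^2
Q = 0.44178647 * 28.5 = 12.590914 mm^3/s


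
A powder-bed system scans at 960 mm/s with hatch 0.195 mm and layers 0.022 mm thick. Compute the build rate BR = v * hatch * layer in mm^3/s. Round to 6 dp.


Rate = 960 * 0.195 * 0.022 = 4.1184 mm^3/s


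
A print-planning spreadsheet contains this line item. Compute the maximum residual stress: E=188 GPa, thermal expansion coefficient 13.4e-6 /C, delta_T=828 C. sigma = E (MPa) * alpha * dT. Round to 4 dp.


sigma = 188*1000 * 13.4e-6 * 828 = 2085.8976 MPa


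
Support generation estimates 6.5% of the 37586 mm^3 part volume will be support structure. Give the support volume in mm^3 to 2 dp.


V_support = 37586 * 0.065 = 2443.09 mm^3


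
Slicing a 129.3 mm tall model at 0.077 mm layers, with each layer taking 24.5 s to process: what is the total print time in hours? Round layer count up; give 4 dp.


Layers = ceil(129.3/0.077) = 1680
t = 1680 * 24.5 / 3600 = 11.4333 hrs


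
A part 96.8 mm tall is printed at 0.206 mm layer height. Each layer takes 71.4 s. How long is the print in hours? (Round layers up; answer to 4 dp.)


Layers = ceil(96.8/0.206) = 470
t = 470 * 71.4 / 3600 = 9.3217 hrs


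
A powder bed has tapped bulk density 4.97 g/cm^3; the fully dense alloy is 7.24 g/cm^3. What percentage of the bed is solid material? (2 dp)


Packing = (4.97/7.24)*100 = 68.65 %


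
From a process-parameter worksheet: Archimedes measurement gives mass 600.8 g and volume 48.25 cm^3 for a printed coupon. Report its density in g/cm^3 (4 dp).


rho = 600.8 / 48.25 = 12.4518 g/cm^3


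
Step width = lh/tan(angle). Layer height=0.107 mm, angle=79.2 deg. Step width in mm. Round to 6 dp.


step = 0.107 / tan(79.2) = 0.020411 mm


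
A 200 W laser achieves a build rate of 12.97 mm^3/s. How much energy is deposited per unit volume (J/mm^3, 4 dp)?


SE = 200 / 12.97 = 15.4202 J/mm^3


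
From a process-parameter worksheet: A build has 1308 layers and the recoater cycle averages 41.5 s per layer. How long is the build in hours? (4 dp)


t = 1308 * 41.5 / 3600 = 15.0783 hrs


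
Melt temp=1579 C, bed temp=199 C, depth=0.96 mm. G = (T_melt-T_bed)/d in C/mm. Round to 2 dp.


G = (1579-199)/0.96 = 1437.5 C/mm


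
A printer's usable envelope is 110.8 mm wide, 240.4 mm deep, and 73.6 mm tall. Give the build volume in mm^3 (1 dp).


V = 110.8 * 240.4 * 73.6 = 1960433.2 mm^3


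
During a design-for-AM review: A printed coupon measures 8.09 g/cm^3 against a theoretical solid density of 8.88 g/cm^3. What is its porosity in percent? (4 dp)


Porosity = (1-8.09/8.88)*100 = 8.8964 %
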